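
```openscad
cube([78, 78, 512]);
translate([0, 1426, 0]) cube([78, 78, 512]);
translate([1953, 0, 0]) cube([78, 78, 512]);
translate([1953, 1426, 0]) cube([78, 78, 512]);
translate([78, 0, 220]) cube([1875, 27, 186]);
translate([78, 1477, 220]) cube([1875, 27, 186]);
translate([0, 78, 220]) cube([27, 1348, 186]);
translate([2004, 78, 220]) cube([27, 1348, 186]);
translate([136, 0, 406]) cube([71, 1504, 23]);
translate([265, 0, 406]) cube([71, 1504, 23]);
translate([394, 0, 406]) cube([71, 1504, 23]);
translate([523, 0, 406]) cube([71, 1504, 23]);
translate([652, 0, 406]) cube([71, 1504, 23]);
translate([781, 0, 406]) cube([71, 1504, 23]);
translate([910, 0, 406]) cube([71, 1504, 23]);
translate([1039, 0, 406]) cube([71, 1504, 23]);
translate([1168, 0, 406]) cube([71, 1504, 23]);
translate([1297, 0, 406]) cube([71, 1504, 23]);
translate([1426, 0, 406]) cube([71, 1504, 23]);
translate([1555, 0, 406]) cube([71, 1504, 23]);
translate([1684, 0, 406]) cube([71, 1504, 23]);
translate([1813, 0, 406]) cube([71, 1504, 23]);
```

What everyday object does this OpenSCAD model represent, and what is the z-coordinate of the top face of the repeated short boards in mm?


A bed frame. The slat-top height is 429 mm.

Four posts, four rails, and a row of slats — a bed frame. Slats sit on the rails at z = 220 + 186 = 406; with slat thickness 23, the top is 429 mm.


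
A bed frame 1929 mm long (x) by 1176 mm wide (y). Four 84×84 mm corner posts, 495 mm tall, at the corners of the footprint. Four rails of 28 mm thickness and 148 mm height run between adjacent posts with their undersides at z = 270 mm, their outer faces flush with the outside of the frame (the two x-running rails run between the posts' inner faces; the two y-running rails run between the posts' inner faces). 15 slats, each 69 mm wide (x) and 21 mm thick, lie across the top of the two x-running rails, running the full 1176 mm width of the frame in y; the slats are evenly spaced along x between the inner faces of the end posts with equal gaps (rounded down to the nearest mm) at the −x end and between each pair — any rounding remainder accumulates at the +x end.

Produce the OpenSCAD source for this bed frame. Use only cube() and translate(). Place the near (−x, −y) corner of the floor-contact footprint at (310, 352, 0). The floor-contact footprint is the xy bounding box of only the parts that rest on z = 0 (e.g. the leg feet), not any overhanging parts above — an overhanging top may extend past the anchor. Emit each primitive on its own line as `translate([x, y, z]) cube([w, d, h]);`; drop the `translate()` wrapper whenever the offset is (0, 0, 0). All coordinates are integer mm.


// slat z = rail_z + rail_h = 270 + 148 = 418
// slat gap = ⌊(1761 − 15·69) / 16⌋ = 45
translate([310, 352, 0]) cube([84, 84, 495]);
translate([310, 1444, 0]) cube([84, 84, 495]);
translate([2155, 352, 0]) cube([84, 84, 495]);
translate([2155, 1444, 0]) cube([84, 84, 495]);
translate([394, 352, 270]) cube([1761, 28, 148]);
translate([394, 1500, 270]) cube([1761, 28, 148]);
translate([310, 436, 270]) cube([28, 1008, 148]);
translate([2211, 436, 270]) cube([28, 1008, 148]);
translate([439, 352, 418]) cube([69, 1176, 21]);
translate([553, 352, 418]) cube([69, 1176, 21]);
translate([667, 352, 418]) cube([69, 1176, 21]);
translate([781, 352, 418]) cube([69, 1176, 21]);
translate([895, 352, 418]) cube([69, 1176, 21]);
translate([1009, 352, 418]) cube([69, 1176, 21]);
translate([1123, 352, 418]) cube([69, 1176, 21]);
translate([1237, 352, 418]) cube([69, 1176, 21]);
translate([1351, 352, 418]) cube([69, 1176, 21]);
translate([1465, 352, 418]) cube([69, 1176, 21]);
translate([1579, 352, 418]) cube([69, 1176, 21]);
translate([1693, 352, 418]) cube([69, 1176, 21]);
translate([1807, 352, 418]) cube([69, 1176, 21]);
translate([1921, 352, 418]) cube([69, 1176, 21]);
translate([2035, 352, 418]) cube([69, 1176, 21]);


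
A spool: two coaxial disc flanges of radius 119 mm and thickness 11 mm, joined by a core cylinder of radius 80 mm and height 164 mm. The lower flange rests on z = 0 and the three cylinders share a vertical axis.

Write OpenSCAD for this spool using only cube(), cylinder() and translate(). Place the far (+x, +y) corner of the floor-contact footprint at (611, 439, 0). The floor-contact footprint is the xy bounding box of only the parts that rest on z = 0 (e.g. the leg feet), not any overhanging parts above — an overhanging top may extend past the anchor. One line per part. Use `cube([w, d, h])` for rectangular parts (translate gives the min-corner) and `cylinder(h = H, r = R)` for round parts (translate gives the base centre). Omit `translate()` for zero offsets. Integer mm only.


translate([492, 320, 0]) cylinder(h = 11, r = 119);
translate([492, 320, 11]) cylinder(h = 164, r = 80);
translate([492, 320, 175]) cylinder(h = 11, r = 119);


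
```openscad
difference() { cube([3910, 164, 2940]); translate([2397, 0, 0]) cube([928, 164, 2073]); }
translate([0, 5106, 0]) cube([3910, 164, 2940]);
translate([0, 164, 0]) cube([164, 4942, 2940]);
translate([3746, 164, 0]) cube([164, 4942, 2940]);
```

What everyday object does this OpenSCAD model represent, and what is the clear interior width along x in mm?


A single room. The interior width is 3582 mm.

Four walls enclosing a rectangle with a door in the front wall — a room. Outside width 3910 minus two 164 mm walls gives 3582 mm.


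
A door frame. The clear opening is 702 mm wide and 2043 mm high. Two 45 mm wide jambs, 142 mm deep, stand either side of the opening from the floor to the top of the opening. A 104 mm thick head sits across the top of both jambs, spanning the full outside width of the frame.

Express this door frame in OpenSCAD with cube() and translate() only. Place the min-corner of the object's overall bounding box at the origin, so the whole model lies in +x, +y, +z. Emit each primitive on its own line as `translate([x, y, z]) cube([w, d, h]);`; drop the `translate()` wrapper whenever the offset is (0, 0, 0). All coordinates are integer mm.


cube([45, 142, 2043]);
translate([747, 0, 0]) cube([45, 142, 2043]);
translate([0, 0, 2043]) cube([792, 142, 104]);


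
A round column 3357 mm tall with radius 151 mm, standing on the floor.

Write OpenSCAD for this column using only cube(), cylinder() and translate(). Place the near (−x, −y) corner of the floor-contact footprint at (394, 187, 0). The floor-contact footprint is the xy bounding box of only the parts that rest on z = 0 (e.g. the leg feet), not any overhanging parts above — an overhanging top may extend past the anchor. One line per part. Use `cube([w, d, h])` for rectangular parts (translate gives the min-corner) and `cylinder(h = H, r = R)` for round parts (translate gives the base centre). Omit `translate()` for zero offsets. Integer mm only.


translate([545, 338, 0]) cylinder(h = 3357, r = 151);


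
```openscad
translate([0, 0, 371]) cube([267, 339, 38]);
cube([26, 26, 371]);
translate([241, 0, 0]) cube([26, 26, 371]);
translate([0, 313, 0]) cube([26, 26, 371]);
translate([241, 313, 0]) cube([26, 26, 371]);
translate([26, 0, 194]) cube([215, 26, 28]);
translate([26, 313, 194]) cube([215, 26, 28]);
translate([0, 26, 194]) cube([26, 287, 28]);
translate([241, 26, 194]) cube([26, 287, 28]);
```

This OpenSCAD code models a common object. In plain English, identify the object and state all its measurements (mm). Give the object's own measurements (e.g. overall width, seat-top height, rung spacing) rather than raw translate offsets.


A four-legged stool. The seat is a 267×339×38 mm slab whose top surface is at z = 409 mm; four square legs, each 26×26 mm in cross-section, run from the floor (z = 0) to the underside of the seat, each flush with a corner of the seat. Four stretchers, 26 mm wide and 28 mm tall, connect adjacent legs with their undersides at z = 194 mm, each running between the inner faces of the legs it joins and aligned with the legs' outer faces on the other axis.


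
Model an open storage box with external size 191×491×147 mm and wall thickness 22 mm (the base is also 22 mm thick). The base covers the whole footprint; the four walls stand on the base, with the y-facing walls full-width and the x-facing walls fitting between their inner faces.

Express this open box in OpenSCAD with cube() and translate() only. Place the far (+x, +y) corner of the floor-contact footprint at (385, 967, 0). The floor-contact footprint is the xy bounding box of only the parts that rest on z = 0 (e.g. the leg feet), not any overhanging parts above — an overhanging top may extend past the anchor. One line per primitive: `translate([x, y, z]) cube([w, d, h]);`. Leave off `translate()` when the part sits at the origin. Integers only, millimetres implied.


translate([194, 476, 0]) cube([191, 491, 22]);
translate([194, 476, 22]) cube([191, 22, 125]);
translate([194, 945, 22]) cube([191, 22, 125]);
translate([194, 498, 22]) cube([22, 447, 125]);
translate([363, 498, 22]) cube([22, 447, 125]);


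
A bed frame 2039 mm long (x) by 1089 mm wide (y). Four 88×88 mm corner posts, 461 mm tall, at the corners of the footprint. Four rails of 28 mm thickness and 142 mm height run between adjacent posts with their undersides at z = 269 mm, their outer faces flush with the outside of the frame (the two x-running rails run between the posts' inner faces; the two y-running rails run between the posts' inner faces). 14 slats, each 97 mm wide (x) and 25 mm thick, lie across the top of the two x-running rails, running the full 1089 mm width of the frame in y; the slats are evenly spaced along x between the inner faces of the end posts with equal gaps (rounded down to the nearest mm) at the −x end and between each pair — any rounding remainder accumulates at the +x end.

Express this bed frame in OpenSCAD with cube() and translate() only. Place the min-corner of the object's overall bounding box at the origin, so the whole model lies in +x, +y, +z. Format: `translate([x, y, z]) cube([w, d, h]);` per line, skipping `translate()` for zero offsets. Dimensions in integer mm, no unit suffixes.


cube([88, 88, 461]);
translate([0, 1001, 0]) cube([88, 88, 461]);
translate([1951, 0, 0]) cube([88, 88, 461]);
translate([1951, 1001, 0]) cube([88, 88, 461]);
translate([88, 0, 269]) cube([1863, 28, 142]);
translate([88, 1061, 269]) cube([1863, 28, 142]);
translate([0, 88, 269]) cube([28, 913, 142]);
translate([2011, 88, 269]) cube([28, 913, 142]);
translate([121, 0, 411]) cube([97, 1089, 25]);
translate([251, 0, 411]) cube([97, 1089, 25]);
translate([381, 0, 411]) cube([97, 1089, 25]);
translate([511, 0, 411]) cube([97, 1089, 25]);
translate([641, 0, 411]) cube([97, 1089, 25]);
translate([771, 0, 411]) cube([97, 1089, 25]);
translate([901, 0, 411]) cube([97, 1089, 25]);
translate([1031, 0, 411]) cube([97, 1089, 25]);
translate([1161, 0, 411]) cube([97, 1089, 25]);
translate([1291, 0, 411]) cube([97, 1089, 25]);
translate([1421, 0, 411]) cube([97, 1089, 25]);
translate([1551, 0, 411]) cube([97, 1089, 25]);
translate([1681, 0, 411]) cube([97, 1089, 25]);
translate([1811, 0, 411]) cube([97, 1089, 25]);


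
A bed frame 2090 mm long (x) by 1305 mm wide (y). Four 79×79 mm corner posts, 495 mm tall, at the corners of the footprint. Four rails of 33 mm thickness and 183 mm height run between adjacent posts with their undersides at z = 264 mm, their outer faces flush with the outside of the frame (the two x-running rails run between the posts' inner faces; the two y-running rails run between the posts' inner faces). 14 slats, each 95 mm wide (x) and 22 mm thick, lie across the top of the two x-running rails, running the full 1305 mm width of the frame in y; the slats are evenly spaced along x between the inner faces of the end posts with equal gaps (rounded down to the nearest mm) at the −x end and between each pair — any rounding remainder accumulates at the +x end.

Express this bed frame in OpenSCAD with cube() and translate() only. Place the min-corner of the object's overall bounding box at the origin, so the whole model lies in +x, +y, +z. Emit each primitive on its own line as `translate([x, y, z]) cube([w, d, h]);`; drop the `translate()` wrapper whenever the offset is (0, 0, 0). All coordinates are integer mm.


cube([79, 79, 495]);
translate([0, 1226, 0]) cube([79, 79, 495]);
translate([2011, 0, 0]) cube([79, 79, 495]);
translate([2011, 1226, 0]) cube([79, 79, 495]);
translate([79, 0, 264]) cube([1932, 33, 183]);
translate([79, 1272, 264]) cube([1932, 33, 183]);
translate([0, 79, 264]) cube([33, 1147, 183]);
translate([2057, 79, 264]) cube([33, 1147, 183]);
translate([119, 0, 447]) cube([95, 1305, 22]);
translate([254, 0, 447]) cube([95, 1305, 22]);
translate([389, 0, 447]) cube([95, 1305, 22]);
translate([524, 0, 447]) cube([95, 1305, 22]);
translate([659, 0, 447]) cube([95, 1305, 22]);
translate([794, 0, 447]) cube([95, 1305, 22]);
translate([929, 0, 447]) cube([95, 1305, 22]);
translate([1064, 0, 447]) cube([95, 1305, 22]);
translate([1199, 0, 447]) cube([95, 1305, 22]);
translate([1334, 0, 447]) cube([95, 1305, 22]);
translate([1469, 0, 447]) cube([95, 1305, 22]);
translate([1604, 0, 447]) cube([95, 1305, 22]);
translate([1739, 0, 447]) cube([95, 1305, 22]);
translate([1874, 0, 447]) cube([95, 1305, 22]);


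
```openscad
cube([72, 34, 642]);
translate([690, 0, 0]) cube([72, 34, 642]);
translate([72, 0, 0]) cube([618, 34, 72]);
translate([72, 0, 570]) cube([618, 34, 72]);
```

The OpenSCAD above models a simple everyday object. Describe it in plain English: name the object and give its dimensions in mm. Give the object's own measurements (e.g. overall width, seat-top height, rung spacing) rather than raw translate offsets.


A rectangular picture frame lying in the x–z plane (depth along y). The opening is 618 mm wide (x) by 498 mm tall (z), surrounded by a border 72 mm wide on all four sides. The frame is 34 mm deep and is made of two full-height vertical stiles with two horizontal rails fitted between them.


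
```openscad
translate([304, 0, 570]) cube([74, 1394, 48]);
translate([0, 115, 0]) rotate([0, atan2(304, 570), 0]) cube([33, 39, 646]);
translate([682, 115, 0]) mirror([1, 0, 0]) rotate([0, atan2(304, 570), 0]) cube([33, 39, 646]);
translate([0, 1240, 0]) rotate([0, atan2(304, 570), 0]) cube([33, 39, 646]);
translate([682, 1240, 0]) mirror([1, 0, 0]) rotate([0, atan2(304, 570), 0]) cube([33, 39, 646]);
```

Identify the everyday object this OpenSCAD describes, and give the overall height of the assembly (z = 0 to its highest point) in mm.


A sawhorse. The overall height is 618 mm.

A beam across two mirrored pairs of raked legs — a sawhorse. The beam's underside is at z = 570 (matching the legs' vertical rise in atan2(304, 570)) and the beam is 48 mm tall, so its top is at 570 + 48 = 618 mm. The raked legs top out at the beam's underside, so that is the highest point.


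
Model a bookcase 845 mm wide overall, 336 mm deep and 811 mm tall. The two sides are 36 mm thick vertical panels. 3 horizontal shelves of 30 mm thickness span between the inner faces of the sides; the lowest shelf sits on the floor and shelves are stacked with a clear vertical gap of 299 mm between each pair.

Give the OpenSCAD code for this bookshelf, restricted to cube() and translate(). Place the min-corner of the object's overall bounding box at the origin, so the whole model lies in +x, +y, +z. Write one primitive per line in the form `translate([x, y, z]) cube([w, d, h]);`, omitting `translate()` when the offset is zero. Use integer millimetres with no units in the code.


cube([36, 336, 811]);
translate([809, 0, 0]) cube([36, 336, 811]);
translate([36, 0, 0]) cube([773, 336, 30]);
translate([36, 0, 329]) cube([773, 336, 30]);
translate([36, 0, 658]) cube([773, 336, 30]);


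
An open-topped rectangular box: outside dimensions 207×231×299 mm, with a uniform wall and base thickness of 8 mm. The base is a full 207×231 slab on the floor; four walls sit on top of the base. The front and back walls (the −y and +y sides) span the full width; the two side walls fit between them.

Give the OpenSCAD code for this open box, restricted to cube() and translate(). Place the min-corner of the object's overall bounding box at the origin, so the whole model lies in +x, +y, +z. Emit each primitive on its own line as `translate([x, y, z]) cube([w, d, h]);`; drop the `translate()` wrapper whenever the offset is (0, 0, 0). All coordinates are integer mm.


cube([207, 231, 8]);
translate([0, 0, 8]) cube([207, 8, 291]);
translate([0, 223, 8]) cube([207, 8, 291]);
translate([0, 8, 8]) cube([8, 215, 291]);
translate([199, 8, 8]) cube([8, 215, 291]);


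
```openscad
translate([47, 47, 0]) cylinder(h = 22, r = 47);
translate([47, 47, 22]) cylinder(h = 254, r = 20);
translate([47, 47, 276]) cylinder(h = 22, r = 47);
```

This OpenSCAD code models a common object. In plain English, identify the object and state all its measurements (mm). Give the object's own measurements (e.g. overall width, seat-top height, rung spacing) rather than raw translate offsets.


A spool: two coaxial disc flanges of radius 47 mm and thickness 22 mm, joined by a core cylinder of radius 20 mm and height 254 mm. The lower flange rests on z = 0 and the three cylinders share a vertical axis.


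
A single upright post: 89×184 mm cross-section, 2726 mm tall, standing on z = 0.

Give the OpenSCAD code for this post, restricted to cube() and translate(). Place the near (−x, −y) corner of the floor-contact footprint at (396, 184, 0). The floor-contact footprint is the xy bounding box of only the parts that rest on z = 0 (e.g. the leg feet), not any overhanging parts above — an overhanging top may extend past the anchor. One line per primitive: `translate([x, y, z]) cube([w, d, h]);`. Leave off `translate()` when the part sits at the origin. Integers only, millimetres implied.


translate([396, 184, 0]) cube([89, 184, 2726]);


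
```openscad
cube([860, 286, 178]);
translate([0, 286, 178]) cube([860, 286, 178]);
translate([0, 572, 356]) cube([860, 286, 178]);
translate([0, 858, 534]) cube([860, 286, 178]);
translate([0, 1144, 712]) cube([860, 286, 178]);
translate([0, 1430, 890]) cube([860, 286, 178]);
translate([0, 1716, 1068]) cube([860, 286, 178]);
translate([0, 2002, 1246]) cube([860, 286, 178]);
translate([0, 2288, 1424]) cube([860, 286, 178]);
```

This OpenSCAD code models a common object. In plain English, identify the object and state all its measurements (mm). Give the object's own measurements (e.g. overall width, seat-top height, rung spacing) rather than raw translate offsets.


A straight staircase of 9 solid steps. Each step is 860 mm wide (x), 286 mm deep (y, the going) and 178 mm tall (the rise). The first step rests on the floor; each subsequent step sits one going further in +y and one rise higher in +z, directly behind and above the previous step with no overlap.


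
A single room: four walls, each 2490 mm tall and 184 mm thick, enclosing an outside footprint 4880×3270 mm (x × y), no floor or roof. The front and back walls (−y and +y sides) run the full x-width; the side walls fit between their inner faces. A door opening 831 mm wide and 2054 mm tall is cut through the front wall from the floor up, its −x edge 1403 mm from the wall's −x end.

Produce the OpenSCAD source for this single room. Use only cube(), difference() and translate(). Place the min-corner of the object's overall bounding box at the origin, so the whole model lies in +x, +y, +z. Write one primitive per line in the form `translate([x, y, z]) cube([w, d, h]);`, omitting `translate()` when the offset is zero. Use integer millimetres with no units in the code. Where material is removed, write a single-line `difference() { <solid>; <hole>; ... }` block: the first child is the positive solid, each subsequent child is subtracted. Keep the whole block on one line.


difference() { cube([4880, 184, 2490]); translate([1403, 0, 0]) cube([831, 184, 2054]); }
translate([0, 3086, 0]) cube([4880, 184, 2490]);
translate([0, 184, 0]) cube([184, 2902, 2490]);
translate([4696, 184, 0]) cube([184, 2902, 2490]);


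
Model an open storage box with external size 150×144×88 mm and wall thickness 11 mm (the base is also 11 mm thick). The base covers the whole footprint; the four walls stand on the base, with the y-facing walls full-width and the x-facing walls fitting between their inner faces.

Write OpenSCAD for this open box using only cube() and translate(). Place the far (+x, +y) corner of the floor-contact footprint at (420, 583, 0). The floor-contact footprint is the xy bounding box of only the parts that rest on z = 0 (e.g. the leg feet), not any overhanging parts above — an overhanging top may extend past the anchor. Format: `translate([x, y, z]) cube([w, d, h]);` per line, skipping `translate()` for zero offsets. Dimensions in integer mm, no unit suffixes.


translate([270, 439, 0]) cube([150, 144, 11]);
translate([270, 439, 11]) cube([150, 11, 77]);
translate([270, 572, 11]) cube([150, 11, 77]);
translate([270, 450, 11]) cube([11, 122, 77]);
translate([409, 450, 11]) cube([11, 122, 77]);


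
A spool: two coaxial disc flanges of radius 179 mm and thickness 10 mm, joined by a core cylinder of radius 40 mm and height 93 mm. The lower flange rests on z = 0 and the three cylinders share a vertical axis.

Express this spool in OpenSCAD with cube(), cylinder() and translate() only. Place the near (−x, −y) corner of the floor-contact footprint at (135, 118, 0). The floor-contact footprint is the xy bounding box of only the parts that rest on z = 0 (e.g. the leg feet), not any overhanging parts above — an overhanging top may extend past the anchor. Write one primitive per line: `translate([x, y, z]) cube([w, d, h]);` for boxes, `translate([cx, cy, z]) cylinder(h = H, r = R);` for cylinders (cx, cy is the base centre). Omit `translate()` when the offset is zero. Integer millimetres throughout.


translate([314, 297, 0]) cylinder(h = 10, r = 179);
translate([314, 297, 10]) cylinder(h = 93, r = 40);
translate([314, 297, 103]) cylinder(h = 10, r = 179);


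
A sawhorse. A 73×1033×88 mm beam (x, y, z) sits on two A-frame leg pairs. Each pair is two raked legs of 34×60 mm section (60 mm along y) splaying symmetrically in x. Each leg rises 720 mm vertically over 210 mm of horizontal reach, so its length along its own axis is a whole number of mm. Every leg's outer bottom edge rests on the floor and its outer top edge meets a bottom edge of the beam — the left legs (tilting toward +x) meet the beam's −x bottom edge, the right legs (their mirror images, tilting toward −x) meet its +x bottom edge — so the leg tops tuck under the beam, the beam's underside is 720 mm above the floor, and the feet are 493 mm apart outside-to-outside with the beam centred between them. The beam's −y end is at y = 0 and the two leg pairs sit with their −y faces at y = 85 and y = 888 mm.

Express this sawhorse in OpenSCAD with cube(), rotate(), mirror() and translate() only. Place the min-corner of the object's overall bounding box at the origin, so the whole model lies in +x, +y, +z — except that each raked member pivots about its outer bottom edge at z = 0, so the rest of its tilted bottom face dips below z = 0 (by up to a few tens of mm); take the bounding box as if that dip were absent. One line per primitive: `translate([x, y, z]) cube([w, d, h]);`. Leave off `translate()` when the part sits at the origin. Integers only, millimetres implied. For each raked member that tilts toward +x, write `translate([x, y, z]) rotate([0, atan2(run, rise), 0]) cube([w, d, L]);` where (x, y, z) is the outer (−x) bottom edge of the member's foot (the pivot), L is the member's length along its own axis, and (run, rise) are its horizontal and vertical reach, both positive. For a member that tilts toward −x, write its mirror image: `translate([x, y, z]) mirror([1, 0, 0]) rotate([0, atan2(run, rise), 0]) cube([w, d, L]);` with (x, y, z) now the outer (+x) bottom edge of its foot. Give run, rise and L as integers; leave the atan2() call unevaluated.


translate([210, 0, 720]) cube([73, 1033, 88]);
translate([0, 85, 0]) rotate([0, atan2(210, 720), 0]) cube([34, 60, 750]);
translate([493, 85, 0]) mirror([1, 0, 0]) rotate([0, atan2(210, 720), 0]) cube([34, 60, 750]);
translate([0, 888, 0]) rotate([0, atan2(210, 720), 0]) cube([34, 60, 750]);
translate([493, 888, 0]) mirror([1, 0, 0]) rotate([0, atan2(210, 720), 0]) cube([34, 60, 750]);


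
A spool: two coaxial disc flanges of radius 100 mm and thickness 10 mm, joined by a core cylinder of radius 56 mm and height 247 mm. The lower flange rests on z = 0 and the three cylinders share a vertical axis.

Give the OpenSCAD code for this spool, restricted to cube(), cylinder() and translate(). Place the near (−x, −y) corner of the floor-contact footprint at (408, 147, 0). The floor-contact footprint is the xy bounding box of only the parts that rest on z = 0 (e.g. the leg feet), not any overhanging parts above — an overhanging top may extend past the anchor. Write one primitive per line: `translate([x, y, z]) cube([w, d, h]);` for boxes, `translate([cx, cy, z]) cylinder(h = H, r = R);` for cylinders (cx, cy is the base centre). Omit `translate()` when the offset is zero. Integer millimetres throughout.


translate([508, 247, 0]) cylinder(h = 10, r = 100);
translate([508, 247, 10]) cylinder(h = 247, r = 56);
translate([508, 247, 257]) cylinder(h = 10, r = 100);


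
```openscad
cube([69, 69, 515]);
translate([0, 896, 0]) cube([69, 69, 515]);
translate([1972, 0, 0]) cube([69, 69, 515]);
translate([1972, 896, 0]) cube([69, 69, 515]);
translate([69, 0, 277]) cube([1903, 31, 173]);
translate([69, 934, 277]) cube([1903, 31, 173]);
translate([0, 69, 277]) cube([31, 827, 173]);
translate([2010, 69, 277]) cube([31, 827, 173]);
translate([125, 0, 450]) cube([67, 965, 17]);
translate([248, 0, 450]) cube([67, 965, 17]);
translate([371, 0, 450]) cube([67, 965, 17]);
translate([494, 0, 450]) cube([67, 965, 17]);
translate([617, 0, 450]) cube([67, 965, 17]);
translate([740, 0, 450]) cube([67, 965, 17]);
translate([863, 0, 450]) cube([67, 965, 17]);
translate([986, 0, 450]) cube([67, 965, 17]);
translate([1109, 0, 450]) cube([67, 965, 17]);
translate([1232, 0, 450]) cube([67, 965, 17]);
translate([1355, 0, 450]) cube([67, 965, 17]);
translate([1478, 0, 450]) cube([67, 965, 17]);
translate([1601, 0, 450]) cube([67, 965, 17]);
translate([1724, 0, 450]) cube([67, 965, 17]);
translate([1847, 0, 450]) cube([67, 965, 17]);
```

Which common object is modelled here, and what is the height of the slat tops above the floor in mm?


A bed frame. The slat-top height is 467 mm.

Four posts, four rails, and a row of slats — a bed frame. Slats sit on the rails at z = 277 + 173 = 450; with slat thickness 17, the top is 467 mm.


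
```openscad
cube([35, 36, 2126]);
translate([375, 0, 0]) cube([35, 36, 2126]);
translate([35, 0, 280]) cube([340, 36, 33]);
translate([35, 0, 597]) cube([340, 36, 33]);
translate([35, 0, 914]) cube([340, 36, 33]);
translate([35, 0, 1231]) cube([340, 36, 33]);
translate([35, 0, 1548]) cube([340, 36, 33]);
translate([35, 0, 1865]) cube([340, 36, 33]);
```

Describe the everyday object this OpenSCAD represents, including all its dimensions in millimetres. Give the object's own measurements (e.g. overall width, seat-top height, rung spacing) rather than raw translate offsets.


A straight ladder. Two 35×36 mm vertical rails, 2126 mm tall, stand 410 mm apart (outside-to-outside) with their front faces coplanar on the −y side. 6 rungs, each 36 mm deep and 33 mm tall, span between the inner faces of the rails, front faces flush with the rails. The lowest rung's underside is at z = 280 mm and rungs are spaced 317 mm apart (underside to underside).


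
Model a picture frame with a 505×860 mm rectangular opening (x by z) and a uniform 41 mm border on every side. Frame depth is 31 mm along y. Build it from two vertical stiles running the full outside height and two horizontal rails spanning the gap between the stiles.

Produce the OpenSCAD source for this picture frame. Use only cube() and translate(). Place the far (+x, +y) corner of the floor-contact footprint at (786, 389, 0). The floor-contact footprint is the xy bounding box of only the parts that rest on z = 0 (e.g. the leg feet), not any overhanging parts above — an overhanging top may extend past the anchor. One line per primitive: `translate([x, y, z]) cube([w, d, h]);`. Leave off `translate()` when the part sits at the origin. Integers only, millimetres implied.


translate([199, 358, 0]) cube([41, 31, 942]);
translate([745, 358, 0]) cube([41, 31, 942]);
translate([240, 358, 0]) cube([505, 31, 41]);
translate([240, 358, 901]) cube([505, 31, 41]);


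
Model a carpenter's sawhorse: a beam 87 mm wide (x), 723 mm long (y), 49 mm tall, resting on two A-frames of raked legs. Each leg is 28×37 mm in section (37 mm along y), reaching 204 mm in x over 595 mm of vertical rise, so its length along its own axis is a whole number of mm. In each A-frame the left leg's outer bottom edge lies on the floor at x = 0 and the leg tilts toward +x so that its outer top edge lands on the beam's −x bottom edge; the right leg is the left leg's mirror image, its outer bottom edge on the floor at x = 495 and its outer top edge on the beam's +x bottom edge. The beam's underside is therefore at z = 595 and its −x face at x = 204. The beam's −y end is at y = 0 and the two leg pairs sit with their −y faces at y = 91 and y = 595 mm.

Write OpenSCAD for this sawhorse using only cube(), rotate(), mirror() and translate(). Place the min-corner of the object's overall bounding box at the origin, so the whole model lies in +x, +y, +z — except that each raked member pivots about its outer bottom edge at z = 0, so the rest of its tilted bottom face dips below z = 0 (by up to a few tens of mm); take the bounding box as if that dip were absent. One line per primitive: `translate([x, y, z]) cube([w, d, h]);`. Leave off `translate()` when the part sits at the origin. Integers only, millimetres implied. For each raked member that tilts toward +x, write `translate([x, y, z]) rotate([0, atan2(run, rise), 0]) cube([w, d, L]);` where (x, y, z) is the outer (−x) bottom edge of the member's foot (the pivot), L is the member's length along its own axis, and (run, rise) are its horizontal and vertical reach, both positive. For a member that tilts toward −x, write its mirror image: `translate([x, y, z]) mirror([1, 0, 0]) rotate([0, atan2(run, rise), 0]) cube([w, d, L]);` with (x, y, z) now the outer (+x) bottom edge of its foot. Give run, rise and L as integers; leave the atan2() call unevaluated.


translate([204, 0, 595]) cube([87, 723, 49]);
translate([0, 91, 0]) rotate([0, atan2(204, 595), 0]) cube([28, 37, 629]);
translate([495, 91, 0]) mirror([1, 0, 0]) rotate([0, atan2(204, 595), 0]) cube([28, 37, 629]);
translate([0, 595, 0]) rotate([0, atan2(204, 595), 0]) cube([28, 37, 629]);
translate([495, 595, 0]) mirror([1, 0, 0]) rotate([0, atan2(204, 595), 0]) cube([28, 37, 629]);


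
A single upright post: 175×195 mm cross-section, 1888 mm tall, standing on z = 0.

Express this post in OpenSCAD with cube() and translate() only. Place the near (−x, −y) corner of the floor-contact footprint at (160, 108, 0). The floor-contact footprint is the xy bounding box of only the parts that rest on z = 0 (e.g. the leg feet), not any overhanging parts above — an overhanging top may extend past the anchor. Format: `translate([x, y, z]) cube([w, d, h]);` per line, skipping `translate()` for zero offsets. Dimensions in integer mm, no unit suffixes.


translate([160, 108, 0]) cube([175, 195, 1888]);


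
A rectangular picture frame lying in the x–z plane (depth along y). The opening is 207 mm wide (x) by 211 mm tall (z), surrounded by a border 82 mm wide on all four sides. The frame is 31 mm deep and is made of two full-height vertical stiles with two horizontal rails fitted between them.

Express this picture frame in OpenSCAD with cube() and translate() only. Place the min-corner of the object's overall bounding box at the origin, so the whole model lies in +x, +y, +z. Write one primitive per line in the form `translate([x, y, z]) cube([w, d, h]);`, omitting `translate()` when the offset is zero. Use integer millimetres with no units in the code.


cube([82, 31, 375]);
translate([289, 0, 0]) cube([82, 31, 375]);
translate([82, 0, 0]) cube([207, 31, 82]);
translate([82, 0, 293]) cube([207, 31, 82]);


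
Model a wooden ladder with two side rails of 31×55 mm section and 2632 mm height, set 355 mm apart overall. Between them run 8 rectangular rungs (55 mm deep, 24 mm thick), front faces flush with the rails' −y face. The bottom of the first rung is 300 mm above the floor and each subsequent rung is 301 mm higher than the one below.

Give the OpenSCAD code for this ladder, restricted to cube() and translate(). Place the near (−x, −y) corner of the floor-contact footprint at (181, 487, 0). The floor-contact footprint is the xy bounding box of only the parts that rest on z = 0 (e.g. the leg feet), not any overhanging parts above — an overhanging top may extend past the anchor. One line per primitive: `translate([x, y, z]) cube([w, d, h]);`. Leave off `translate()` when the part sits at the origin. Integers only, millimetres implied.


// rung span = 355 - 2*31 = 293
// rung[k] z = 300 + k*301
translate([181, 487, 0]) cube([31, 55, 2632]);
translate([505, 487, 0]) cube([31, 55, 2632]);
translate([212, 487, 300]) cube([293, 55, 24]);
translate([212, 487, 601]) cube([293, 55, 24]);
translate([212, 487, 902]) cube([293, 55, 24]);
translate([212, 487, 1203]) cube([293, 55, 24]);
translate([212, 487, 1504]) cube([293, 55, 24]);
translate([212, 487, 1805]) cube([293, 55, 24]);
translate([212, 487, 2106]) cube([293, 55, 24]);
translate([212, 487, 2407]) cube([293, 55, 24]);


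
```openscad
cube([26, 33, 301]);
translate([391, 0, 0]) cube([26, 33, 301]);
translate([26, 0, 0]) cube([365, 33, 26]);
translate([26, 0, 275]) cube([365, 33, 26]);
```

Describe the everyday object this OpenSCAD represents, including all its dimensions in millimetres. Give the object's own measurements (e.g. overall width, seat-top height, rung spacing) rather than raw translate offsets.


A rectangular picture frame lying in the x–z plane (depth along y). The opening is 365 mm wide (x) by 249 mm tall (z), surrounded by a border 26 mm wide on all four sides. The frame is 33 mm deep and is made of two full-height vertical stiles with two horizontal rails fitted between them.


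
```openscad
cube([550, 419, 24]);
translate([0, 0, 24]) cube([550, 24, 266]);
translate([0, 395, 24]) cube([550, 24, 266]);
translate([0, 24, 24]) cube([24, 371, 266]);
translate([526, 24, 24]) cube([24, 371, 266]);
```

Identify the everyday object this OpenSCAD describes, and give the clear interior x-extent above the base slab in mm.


An open box. The internal width is 502 mm.

A 550×419 base slab with four walls standing on it — an open box. The base is 550 mm wide and the walls are 24 mm thick, so the internal width is 550 − 2 × 24 = 502 mm.


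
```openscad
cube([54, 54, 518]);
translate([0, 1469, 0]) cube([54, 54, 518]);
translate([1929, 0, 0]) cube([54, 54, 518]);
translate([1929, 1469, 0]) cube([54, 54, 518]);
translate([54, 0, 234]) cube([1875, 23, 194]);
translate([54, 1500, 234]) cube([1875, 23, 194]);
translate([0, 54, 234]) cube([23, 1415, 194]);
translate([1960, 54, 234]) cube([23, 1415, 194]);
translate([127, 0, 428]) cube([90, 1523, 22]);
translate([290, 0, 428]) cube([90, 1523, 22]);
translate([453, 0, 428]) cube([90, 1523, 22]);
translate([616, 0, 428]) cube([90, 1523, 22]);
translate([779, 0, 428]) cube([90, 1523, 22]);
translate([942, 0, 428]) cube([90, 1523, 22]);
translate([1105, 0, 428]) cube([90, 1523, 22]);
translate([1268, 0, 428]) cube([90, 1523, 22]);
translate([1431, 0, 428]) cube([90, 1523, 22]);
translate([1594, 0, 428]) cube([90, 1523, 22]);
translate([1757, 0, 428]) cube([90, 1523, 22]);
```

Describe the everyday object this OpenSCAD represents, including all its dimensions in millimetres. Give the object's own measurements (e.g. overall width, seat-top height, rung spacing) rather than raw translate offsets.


A bed frame 1983 mm long (x) by 1523 mm wide (y). Four 54×54 mm corner posts, 518 mm tall, at the corners of the footprint. Four rails of 23 mm thickness and 194 mm height run between adjacent posts with their undersides at z = 234 mm, their outer faces flush with the outside of the frame (the two x-running rails run between the posts' inner faces; the two y-running rails run between the posts' inner faces). 11 slats, each 90 mm wide (x) and 22 mm thick, lie across the top of the two x-running rails, running the full 1523 mm width of the frame in y; along x they sit between the end posts with a 73 mm gap after the −x posts and between neighbouring slats, leaving 82 mm before the +x posts.


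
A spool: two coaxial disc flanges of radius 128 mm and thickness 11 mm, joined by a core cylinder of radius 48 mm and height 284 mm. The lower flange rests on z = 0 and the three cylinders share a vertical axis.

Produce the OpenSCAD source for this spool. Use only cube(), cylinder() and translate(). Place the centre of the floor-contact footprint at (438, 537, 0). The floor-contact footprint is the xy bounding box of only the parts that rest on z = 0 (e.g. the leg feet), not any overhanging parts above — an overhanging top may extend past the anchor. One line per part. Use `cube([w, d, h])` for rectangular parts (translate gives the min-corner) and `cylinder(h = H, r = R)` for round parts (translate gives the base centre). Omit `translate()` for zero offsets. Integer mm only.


translate([438, 537, 0]) cylinder(h = 11, r = 128);
translate([438, 537, 11]) cylinder(h = 284, r = 48);
translate([438, 537, 295]) cylinder(h = 11, r = 128);


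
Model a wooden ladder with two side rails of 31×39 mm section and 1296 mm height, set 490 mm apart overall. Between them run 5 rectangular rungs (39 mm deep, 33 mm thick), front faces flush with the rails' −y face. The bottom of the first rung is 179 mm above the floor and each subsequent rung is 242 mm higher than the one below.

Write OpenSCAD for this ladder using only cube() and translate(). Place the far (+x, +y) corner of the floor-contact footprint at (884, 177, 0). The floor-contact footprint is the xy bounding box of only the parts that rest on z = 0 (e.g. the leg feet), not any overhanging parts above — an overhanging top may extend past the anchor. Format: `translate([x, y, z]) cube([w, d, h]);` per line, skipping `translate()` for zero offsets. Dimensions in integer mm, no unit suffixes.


// rung span = 490 - 2*31 = 428
// rung[k] z = 179 + k*242
translate([394, 138, 0]) cube([31, 39, 1296]);
translate([853, 138, 0]) cube([31, 39, 1296]);
translate([425, 138, 179]) cube([428, 39, 33]);
translate([425, 138, 421]) cube([428, 39, 33]);
translate([425, 138, 663]) cube([428, 39, 33]);
translate([425, 138, 905]) cube([428, 39, 33]);
translate([425, 138, 1147]) cube([428, 39, 33]);


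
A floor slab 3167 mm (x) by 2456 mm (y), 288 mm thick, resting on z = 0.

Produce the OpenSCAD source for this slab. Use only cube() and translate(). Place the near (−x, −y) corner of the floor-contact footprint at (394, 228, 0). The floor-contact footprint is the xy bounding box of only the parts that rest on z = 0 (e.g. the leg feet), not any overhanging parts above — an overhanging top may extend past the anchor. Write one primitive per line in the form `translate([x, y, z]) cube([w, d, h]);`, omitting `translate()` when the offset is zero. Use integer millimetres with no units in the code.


translate([394, 228, 0]) cube([3167, 2456, 288]);


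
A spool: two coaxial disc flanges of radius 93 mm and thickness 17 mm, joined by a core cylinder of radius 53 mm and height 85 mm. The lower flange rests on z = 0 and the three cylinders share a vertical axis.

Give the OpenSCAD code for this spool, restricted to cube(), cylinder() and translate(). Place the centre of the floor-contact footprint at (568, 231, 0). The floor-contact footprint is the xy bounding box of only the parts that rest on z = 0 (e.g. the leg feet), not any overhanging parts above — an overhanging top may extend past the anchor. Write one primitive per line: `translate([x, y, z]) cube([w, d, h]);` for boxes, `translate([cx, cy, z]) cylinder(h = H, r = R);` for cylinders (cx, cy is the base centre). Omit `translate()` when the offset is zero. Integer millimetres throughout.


translate([568, 231, 0]) cylinder(h = 17, r = 93);
translate([568, 231, 17]) cylinder(h = 85, r = 53);
translate([568, 231, 102]) cylinder(h = 17, r = 93);
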